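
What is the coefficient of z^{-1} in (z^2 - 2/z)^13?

-366080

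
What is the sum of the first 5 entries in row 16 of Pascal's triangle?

1 + 16 + 120 + 560 + 1820 = 2517.

2517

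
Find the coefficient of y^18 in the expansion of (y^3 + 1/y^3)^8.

General term: C(8,j)·(y^3)^j·(1/y^3)^(8-j), with y-exponent 3j − 3(8−j) = 6j − 24.
Set 6j − 24 = 18: j = 7.
C(8,7) = 8; 1^7 = 1; 1^1 = 1.
Coefficient = 8 · 1 · 1 = 8.

8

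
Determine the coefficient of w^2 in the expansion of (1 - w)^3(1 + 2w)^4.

3

Coefficient of w^2 = Σ_{j} C(3,j)·(-1)^j·C(4,2-j)·2^(2-j) for j from 0 to 2.
= 24 + (-24) + 3 = 3.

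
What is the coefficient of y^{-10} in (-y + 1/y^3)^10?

General term: C(10,j)·(-y)^j·(1/y^3)^(10-j), with y-exponent 1j − 3(10−j) = 4j − 30.
Set 4j − 30 = -10: j = 5.
C(10,5) = 252; (-1)^5 = -1; 1^5 = 1.
Coefficient = 252 · (-1) · 1 = -252.

-252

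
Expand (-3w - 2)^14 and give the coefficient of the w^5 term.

The general term is C(14,j)·(-3w)^j·(-2)^(14-j); the w^5 term has j = 5.
C(14,5) = 2002.
Coefficient = C(14,5) · (-3)^5 · (-2)^9 = 2002 · (-243) · (-512) = 249080832.

249080832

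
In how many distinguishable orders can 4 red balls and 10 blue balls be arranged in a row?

1001

Choose positions for the red balls: C(14,4) = 1001.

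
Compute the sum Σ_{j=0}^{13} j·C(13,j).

Since j·C(13,j) = 13·C(12,j−1), the sum is 13·2^12 = 13·4096 = 53248.

53248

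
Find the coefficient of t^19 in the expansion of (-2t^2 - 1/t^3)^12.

24576

General term: C(12,j)·(-2t^2)^j·(-1/t^3)^(12-j), with t-exponent 2j − 3(12−j) = 5j − 36.
Set 5j − 36 = 19: j = 11.
C(12,11) = 12; (-2)^11 = -2048; (-1)^1 = -1.
Coefficient = 12 · (-2048) · (-1) = 24576.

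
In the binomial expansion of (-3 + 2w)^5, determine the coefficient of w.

810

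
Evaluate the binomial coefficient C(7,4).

C(7,4) = C(7,3) by symmetry.
C(7,3) = (7·6·5) / 3! = 210 / 6 = 35.

35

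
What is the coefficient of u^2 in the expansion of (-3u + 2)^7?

6048

The general term is C(7,j)·(-3u)^j·(2)^(7-j); the u^2 term has j = 2.
C(7,2) = 21.
Coefficient = C(7,2) · (-3)^2 · 2^5 = 21 · 9 · 32 = 6048.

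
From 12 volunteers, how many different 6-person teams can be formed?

924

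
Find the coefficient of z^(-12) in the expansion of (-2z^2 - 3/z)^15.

-143489070

General term: C(15,j)·(-2z^2)^j·(-3/z)^(15-j), with z-exponent 2j − 1(15−j) = 3j − 15.
Set 3j − 15 = -12: j = 1.
C(15,1) = 15; (-2)^1 = -2; (-3)^14 = 4782969.
Coefficient = 15 · (-2) · 4782969 = -143489070.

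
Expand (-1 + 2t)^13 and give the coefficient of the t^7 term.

The general term is C(13,j)·(-1)^j·(2t)^(13-j); the t^7 term has j = 6.
C(13,6) = 1716.
Coefficient = C(13,6) · 2^7 = 1716 · 128 = 219648.

219648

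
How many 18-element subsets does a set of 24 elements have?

134596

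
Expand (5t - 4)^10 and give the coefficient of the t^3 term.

-245760000

The general term is C(10,j)·(5t)^j·(-4)^(10-j); the t^3 term has j = 3.
C(10,3) = 120.
Coefficient = C(10,3) · 5^3 · (-4)^7 = 120 · 125 · (-16384) = -245760000.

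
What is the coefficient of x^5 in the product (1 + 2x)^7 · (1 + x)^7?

13923

Coefficient of x^5 = Σ_{j} C(7,j)·2^j·C(7,5-j)·1^(5-j) for j from 0 to 5.
= 21 + 490 + 2940 + 5880 + 3920 + 672 = 13923.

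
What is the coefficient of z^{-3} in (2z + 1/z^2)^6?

160

General term: C(6,j)·(2z)^j·(1/z^2)^(6-j), with z-exponent 1j − 2(6−j) = 3j − 12.
Set 3j − 12 = -3: j = 3.
C(6,3) = 20; 2^3 = 8; 1^3 = 1.
Coefficient = 20 · 8 · 1 = 160.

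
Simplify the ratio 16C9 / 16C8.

8/9

C(n,k+1)/C(n,k) = (n−k)/(k+1) = (16−8)/(8+1) = 8/9.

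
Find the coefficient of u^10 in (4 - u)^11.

The general term is C(11,j)·(4)^j·(-u)^(11-j); the u^10 term has j = 1.
C(11,1) = 11.
Coefficient = C(11,1) · 4^1 = 11 · 4 = 44.

44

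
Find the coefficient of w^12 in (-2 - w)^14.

The general term is C(14,j)·(-2)^j·(-w)^(14-j); the w^12 term has j = 2.
C(14,2) = 91.
Coefficient = C(14,2) · (-2)^2 = 91 · 4 = 364.

364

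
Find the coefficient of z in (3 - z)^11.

-649539

The general term is C(11,j)·(3)^j·(-z)^(11-j); the z^1 term has j = 10.
C(11,10) = 11.
Coefficient = C(11,10) · 3^10 · (-1)^1 = 11 · 59049 · (-1) = -649539.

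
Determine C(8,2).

28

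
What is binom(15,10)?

C(15,10) = C(15,5) by symmetry.
C(15,5) = (15·14·13·12·11) / 5! = 360360 / 120 = 3003.

3003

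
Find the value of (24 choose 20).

C(24,20) = C(24,4) by symmetry.
C(24,4) = (24·23·22·21) / 4! = 255024 / 24 = 10626.

10626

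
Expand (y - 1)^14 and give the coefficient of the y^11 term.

The general term is C(14,j)·(y)^j·(-1)^(14-j); the y^11 term has j = 11.
C(14,11) = 364.
Coefficient = C(14,11) · (-1)^3 = 364 · (-1) = -364.

-364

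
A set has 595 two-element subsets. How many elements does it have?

35

n(n−1)/2 = 595 ⇒ n(n−1) = 1190. Since 35·34 = 1190, n = 35.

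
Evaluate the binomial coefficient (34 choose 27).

C(34,27) = C(34,7) by symmetry.
C(34,7) = (34·33·32·31·30·29·28) / 7! = 27113264640 / 5040 = 5379616.

5379616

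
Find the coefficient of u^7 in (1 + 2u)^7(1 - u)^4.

Coefficient of u^7 = Σ_{j} C(7,j)·2^j·C(4,7-j)·(-1)^(7-j) for j from 3 to 7.
= 280 + (-2240) + 4032 + (-1792) + 128 = 408.

408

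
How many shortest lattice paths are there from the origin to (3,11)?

Each path is a sequence of 14 steps with 3 rights: C(14,3) = 364.

364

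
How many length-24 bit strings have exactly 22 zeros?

276

Choose the 22 positions: C(24,22) = 276.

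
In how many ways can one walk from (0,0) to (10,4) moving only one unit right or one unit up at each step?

Each path is a sequence of 14 steps with 10 rights: C(14,10) = 1001.

1001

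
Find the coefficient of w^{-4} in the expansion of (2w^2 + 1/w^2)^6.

60

General term: C(6,j)·(2w^2)^j·(1/w^2)^(6-j), with w-exponent 2j − 2(6−j) = 4j − 12.
Set 4j − 12 = -4: j = 2.
C(6,2) = 15; 2^2 = 4; 1^4 = 1.
Coefficient = 15 · 4 · 1 = 60.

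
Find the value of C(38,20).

33578000610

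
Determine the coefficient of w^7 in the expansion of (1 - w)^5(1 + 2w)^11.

-4180

Coefficient of w^7 = Σ_{j} C(5,j)·(-1)^j·C(11,7-j)·2^(7-j) for j from 0 to 5.
= 42240 + (-147840) + 147840 + (-52800) + 6600 + (-220) = -4180.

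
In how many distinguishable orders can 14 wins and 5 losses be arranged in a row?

Choose positions for the wins: C(19,14) = 11628.

11628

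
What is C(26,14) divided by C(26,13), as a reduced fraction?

13/14

C(n,k+1)/C(n,k) = (n−k)/(k+1) = (26−13)/(13+1) = 13/14.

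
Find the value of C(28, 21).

C(28,21) = C(28,7) by symmetry.
C(28,7) = (28·27·26·25·24·23·22) / 7! = 5967561600 / 5040 = 1184040.

1184040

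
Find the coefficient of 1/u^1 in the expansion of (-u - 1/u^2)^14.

2002

General term: C(14,j)·(-u)^j·(-1/u^2)^(14-j), with u-exponent 1j − 2(14−j) = 3j − 28.
Set 3j − 28 = -1: j = 9.
C(14,9) = 2002; (-1)^9 = -1; (-1)^5 = -1.
Coefficient = 2002 · (-1) · (-1) = 2002.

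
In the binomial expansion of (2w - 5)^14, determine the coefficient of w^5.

The general term is C(14,j)·(2w)^j·(-5)^(14-j); the w^5 term has j = 5.
C(14,5) = 2002.
Coefficient = C(14,5) · 2^5 · (-5)^9 = 2002 · 32 · (-1953125) = -125125000000.

-125125000000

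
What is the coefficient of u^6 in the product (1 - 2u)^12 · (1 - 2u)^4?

Coefficient of u^6 = Σ_{j} C(12,j)·(-2)^j·C(4,6-j)·(-2)^(6-j) for j from 2 to 6.
= 4224 + 56320 + 190080 + 202752 + 59136 = 512512.

512512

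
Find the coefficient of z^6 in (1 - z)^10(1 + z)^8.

Coefficient of z^6 = Σ_{j} C(10,j)·(-1)^j·C(8,6-j)·1^(6-j) for j from 0 to 6.
= 28 + (-560) + 3150 + (-6720) + 5880 + (-2016) + 210 = -28.

-28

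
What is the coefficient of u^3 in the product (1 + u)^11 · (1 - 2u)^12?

-11

Coefficient of u^3 = Σ_{j} C(11,j)·1^j·C(12,3-j)·(-2)^(3-j) for j from 0 to 3.
= (-1760) + 2904 + (-1320) + 165 = -11.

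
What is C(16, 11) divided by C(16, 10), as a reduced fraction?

C(n,k+1)/C(n,k) = (n−k)/(k+1) = (16−10)/(10+1) = 6/11.

6/11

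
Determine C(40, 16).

C(40,16) = (40·39·38·37·36·35·34·33·32·31·30·29·28·27·26·25) / 16! = 1315041316842168115200000 / 20922789888000 = 62852101650.

62852101650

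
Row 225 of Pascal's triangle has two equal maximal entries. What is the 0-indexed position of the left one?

112

For odd n = 225, C(225,m) peaks at m = (n−1)/2 and (n+1)/2; the smaller is 112.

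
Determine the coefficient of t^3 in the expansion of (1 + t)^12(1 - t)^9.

Coefficient of t^3 = Σ_{j} C(12,j)·1^j·C(9,3-j)·(-1)^(3-j) for j from 0 to 3.
= (-84) + 432 + (-594) + 220 = -26.

-26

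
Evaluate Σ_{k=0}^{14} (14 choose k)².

Σ C(14,k)² is the coefficient of x^14 in (1+x)^14(1+x)^14 = (1+x)^28, i.e. C(28,14) = 40116600.

40116600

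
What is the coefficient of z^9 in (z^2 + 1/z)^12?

General term: C(12,j)·(z^2)^j·(1/z)^(12-j), with z-exponent 2j − 1(12−j) = 3j − 12.
Set 3j − 12 = 9: j = 7.
C(12,7) = 792; 1^7 = 1; 1^5 = 1.
Coefficient = 792 · 1 · 1 = 792.

792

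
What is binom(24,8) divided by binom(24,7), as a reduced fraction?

17/8

C(n,k+1)/C(n,k) = (n−k)/(k+1) = (24−7)/(7+1) = 17/8.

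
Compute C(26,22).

14950

C(26,22) = C(26,4) by symmetry.
C(26,4) = (26·25·24·23) / 4! = 358800 / 24 = 14950.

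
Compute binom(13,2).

78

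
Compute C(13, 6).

1716

C(13,6) = (13·12·11·10·9·8) / 6! = 1235520 / 720 = 1716.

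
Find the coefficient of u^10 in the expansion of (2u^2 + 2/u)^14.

General term: C(14,j)·(2u^2)^j·(2/u)^(14-j), with u-exponent 2j − 1(14−j) = 3j − 14.
Set 3j − 14 = 10: j = 8.
C(14,8) = 3003; 2^8 = 256; 2^6 = 64.
Coefficient = 3003 · 256 · 64 = 49201152.

49201152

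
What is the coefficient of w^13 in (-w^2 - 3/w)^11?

-4455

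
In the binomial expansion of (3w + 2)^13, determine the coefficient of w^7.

240185088

The general term is C(13,j)·(3w)^j·(2)^(13-j); the w^7 term has j = 7.
C(13,7) = 1716.
Coefficient = C(13,7) · 3^7 · 2^6 = 1716 · 2187 · 64 = 240185088.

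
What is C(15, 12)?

455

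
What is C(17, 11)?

C(17,11) = C(17,6) by symmetry.
C(17,6) = (17·16·15·14·13·12) / 6! = 8910720 / 720 = 12376.

12376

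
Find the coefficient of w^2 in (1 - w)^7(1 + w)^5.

-4

Coefficient of w^2 = Σ_{j} C(7,j)·(-1)^j·C(5,2-j)·1^(2-j) for j from 0 to 2.
= 10 + (-35) + 21 = -4.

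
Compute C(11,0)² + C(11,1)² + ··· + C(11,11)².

Σ C(11,k)² is the coefficient of x^11 in (1+x)^11(1+x)^11 = (1+x)^22, i.e. C(22,11) = 705432.

705432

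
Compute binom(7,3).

35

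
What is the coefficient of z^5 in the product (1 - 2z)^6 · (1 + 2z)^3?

-192

Coefficient of z^5 = Σ_{j} C(6,j)·(-2)^j·C(3,5-j)·2^(5-j) for j from 2 to 5.
= 480 + (-1920) + 1440 + (-192) = -192.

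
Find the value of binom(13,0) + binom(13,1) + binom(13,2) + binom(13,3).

378

1 + 13 + 78 + 286 = 378.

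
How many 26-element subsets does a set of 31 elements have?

169911

C(31,26) = C(31,5) by symmetry.
C(31,5) = (31·30·29·28·27) / 5! = 20389320 / 120 = 169911.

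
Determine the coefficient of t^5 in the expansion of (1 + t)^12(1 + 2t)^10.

162036

Coefficient of t^5 = Σ_{j} C(12,j)·1^j·C(10,5-j)·2^(5-j) for j from 0 to 5.
= 8064 + 40320 + 63360 + 39600 + 9900 + 792 = 162036.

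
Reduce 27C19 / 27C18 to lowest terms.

C(n,k+1)/C(n,k) = (n−k)/(k+1) = (27−18)/(18+1) = 9/19.

9/19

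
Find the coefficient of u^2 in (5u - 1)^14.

2275

The general term is C(14,j)·(5u)^j·(-1)^(14-j); the u^2 term has j = 2.
C(14,2) = 91.
Coefficient = C(14,2) · 5^2 = 91 · 25 = 2275.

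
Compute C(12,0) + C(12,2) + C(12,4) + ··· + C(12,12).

2048

Even-k terms of row 12 sum to 2^11 = 2048.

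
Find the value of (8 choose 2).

C(8,2) = (8·7) / 2! = 56 / 2 = 28.

28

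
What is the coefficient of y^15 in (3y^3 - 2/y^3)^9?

314928

General term: C(9,j)·(3y^3)^j·(-2/y^3)^(9-j), with y-exponent 3j − 3(9−j) = 6j − 27.
Set 6j − 27 = 15: j = 7.
C(9,7) = 36; 3^7 = 2187; (-2)^2 = 4.
Coefficient = 36 · 2187 · 4 = 314928.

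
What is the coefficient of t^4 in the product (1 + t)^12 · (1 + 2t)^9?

24039

Coefficient of t^4 = Σ_{j} C(12,j)·1^j·C(9,4-j)·2^(4-j) for j from 0 to 4.
= 2016 + 8064 + 9504 + 3960 + 495 = 24039.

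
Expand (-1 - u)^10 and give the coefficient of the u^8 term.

45

The general term is C(10,j)·(-1)^j·(-u)^(10-j); the u^8 term has j = 2.
C(10,2) = 45.
Coefficient = C(10,2) = 45.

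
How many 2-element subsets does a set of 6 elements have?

C(6,2) = (6·5) / 2! = 30 / 2 = 15.

15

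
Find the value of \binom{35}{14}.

C(35,14) = (35·34·33·32·31·30·29·28·27·26·25·24·23·22) / 14! = 202250096145377280000 / 87178291200 = 2319959400.

2319959400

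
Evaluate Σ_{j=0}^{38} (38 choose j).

274877906944

The entries of row 38 sum to 2^38 = 274877906944.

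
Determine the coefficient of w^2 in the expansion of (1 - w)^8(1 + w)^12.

Coefficient of w^2 = Σ_{j} C(8,j)·(-1)^j·C(12,2-j)·1^(2-j) for j from 0 to 2.
= 66 + (-96) + 28 = -2.

-2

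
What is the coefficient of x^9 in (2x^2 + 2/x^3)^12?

901120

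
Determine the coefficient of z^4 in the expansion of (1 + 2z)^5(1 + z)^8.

2470

Coefficient of z^4 = Σ_{j} C(5,j)·2^j·C(8,4-j)·1^(4-j) for j from 0 to 4.
= 70 + 560 + 1120 + 640 + 80 = 2470.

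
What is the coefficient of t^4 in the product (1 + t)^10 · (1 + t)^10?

4845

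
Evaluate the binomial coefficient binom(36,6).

C(36,6) = (36·35·34·33·32·31) / 6! = 1402410240 / 720 = 1947792.

1947792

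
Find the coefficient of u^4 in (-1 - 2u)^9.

-2016

The general term is C(9,j)·(-1)^j·(-2u)^(9-j); the u^4 term has j = 5.
C(9,5) = 126.
Coefficient = C(9,5) · (-1)^5 · (-2)^4 = 126 · (-1) · 16 = -2016.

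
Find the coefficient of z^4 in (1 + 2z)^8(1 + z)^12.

17903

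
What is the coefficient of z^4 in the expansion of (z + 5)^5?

25

The general term is C(5,j)·(z)^j·(5)^(5-j); the z^4 term has j = 4.
C(5,4) = 5.
Coefficient = C(5,4) · 5^1 = 5 · 5 = 25.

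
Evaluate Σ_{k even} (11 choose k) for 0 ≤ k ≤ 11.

Even-k terms of row 11 sum to 2^10 = 1024.

1024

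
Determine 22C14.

319770

C(22,14) = C(22,8) by symmetry.
C(22,8) = (22·21·20·19·18·17·16·15) / 8! = 12893126400 / 40320 = 319770.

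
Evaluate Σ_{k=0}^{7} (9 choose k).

502

1 + 9 + 36 + 84 + 126 + 126 + 84 + 36 = 502.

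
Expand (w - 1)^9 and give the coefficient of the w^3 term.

84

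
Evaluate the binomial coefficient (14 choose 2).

C(14,2) = (14·13) / 2! = 182 / 2 = 91.

91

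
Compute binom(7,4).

35

C(7,4) = C(7,3) by symmetry.
C(7,3) = (7·6·5) / 3! = 210 / 6 = 35.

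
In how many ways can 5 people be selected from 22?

26334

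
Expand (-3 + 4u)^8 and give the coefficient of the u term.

The general term is C(8,j)·(-3)^j·(4u)^(8-j); the u^1 term has j = 7.
C(8,7) = 8.
Coefficient = C(8,7) · (-3)^7 · 4^1 = 8 · (-2187) · 4 = -69984.

-69984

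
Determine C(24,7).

C(24,7) = (24·23·22·21·20·19·18) / 7! = 1744364160 / 5040 = 346104.

346104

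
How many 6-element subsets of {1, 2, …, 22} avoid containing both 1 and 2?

All 6-subsets: C(22,6) = 74613. Those containing both fixed elements: C(20,4) = 4845.
74613 − 4845 = 69768.

69768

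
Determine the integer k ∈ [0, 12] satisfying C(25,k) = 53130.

5

C(25,k) increases on 0 ≤ k ≤ 12. C(25,4) = 12650 and C(25,5) = 53130, so k = 5.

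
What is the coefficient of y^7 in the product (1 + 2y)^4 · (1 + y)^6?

Coefficient of y^7 = Σ_{j} C(4,j)·2^j·C(6,7-j)·1^(7-j) for j from 1 to 4.
= 8 + 144 + 480 + 320 = 952.

952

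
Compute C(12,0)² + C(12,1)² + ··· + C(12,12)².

2704156

By Vandermonde's identity, Σ C(12,k)² = C(24,12) = 2704156.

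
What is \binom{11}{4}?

330

C(11,4) = (11·10·9·8) / 4! = 7920 / 24 = 330.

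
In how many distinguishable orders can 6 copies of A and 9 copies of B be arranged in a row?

5005

Choose positions for the A's: C(15,6) = 5005.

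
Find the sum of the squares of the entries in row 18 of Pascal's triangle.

9075135300

By Vandermonde's identity, Σ C(18,r)² = C(36,18) = 9075135300.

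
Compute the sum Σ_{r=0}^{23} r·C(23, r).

Differentiating (1+x)^23 and setting x=1: Σ r·C(23,r) = 23·2^22 = 96468992.

96468992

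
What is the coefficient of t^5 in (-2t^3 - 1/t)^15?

General term: C(15,j)·(-2t^3)^j·(-1/t)^(15-j), with t-exponent 3j − 1(15−j) = 4j − 15.
Set 4j − 15 = 5: j = 5.
C(15,5) = 3003; (-2)^5 = -32; (-1)^10 = 1.
Coefficient = 3003 · (-32) · 1 = -96096.

-96096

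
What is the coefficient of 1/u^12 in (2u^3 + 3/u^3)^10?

2099520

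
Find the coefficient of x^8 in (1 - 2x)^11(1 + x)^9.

1329

Coefficient of x^8 = Σ_{j} C(11,j)·(-2)^j·C(9,8-j)·1^(8-j) for j from 0 to 8.
= 9 + (-792) + 18480 + (-166320) + 665280 + (-1241856) + 1064448 + (-380160) + 42240 = 1329.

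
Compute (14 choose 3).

364

C(14,3) = (14·13·12) / 3! = 2184 / 6 = 364.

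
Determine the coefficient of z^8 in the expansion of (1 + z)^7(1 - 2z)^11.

Coefficient of z^8 = Σ_{j} C(7,j)·1^j·C(11,8-j)·(-2)^(8-j) for j from 0 to 7.
= 42240 + (-295680) + 620928 + (-517440) + 184800 + (-27720) + 1540 + (-22) = 8646.

8646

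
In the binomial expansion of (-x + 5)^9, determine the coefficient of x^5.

The general term is C(9,j)·(-x)^j·(5)^(9-j); the x^5 term has j = 5.
C(9,5) = 126.
Coefficient = C(9,5) · (-1)^5 · 5^4 = 126 · (-1) · 625 = -78750.

-78750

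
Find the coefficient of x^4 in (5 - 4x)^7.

1120000

The general term is C(7,j)·(5)^j·(-4x)^(7-j); the x^4 term has j = 3.
C(7,3) = 35.
Coefficient = C(7,3) · 5^3 · (-4)^4 = 35 · 125 · 256 = 1120000.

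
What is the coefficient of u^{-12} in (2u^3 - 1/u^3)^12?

7920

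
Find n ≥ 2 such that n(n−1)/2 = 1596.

57

n(n−1)/2 = 1596 ⇒ n(n−1) = 3192. Since 57·56 = 3192, n = 57.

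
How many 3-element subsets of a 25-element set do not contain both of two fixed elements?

All 3-subsets: C(25,3) = 2300. Those containing both fixed elements: C(23,1) = 23.
2300 − 23 = 2277.

2277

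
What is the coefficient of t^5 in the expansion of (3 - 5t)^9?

The general term is C(9,j)·(3)^j·(-5t)^(9-j); the t^5 term has j = 4.
C(9,4) = 126.
Coefficient = C(9,4) · 3^4 · (-5)^5 = 126 · 81 · (-3125) = -31893750.

-31893750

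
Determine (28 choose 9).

6906900

C(28,9) = (28·27·26·25·24·23·22·21·20) / 9! = 2506375872000 / 362880 = 6906900.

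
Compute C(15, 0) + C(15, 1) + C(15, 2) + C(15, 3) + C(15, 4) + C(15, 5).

4944

1 + 15 + 105 + 455 + 1365 + 3003 = 4944.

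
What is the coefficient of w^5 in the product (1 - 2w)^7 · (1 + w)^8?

-252

Coefficient of w^5 = Σ_{j} C(7,j)·(-2)^j·C(8,5-j)·1^(5-j) for j from 0 to 5.
= 56 + (-980) + 4704 + (-7840) + 4480 + (-672) = -252.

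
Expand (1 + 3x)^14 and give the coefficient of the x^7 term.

The general term is C(14,j)·(1)^j·(3x)^(14-j); the x^7 term has j = 7.
C(14,7) = 3432.
Coefficient = C(14,7) · 3^7 = 3432 · 2187 = 7505784.

7505784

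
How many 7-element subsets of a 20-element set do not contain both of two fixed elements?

All 7-subsets: C(20,7) = 77520. Those containing both fixed elements: C(18,5) = 8568.
77520 − 8568 = 68952.

68952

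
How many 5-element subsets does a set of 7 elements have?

21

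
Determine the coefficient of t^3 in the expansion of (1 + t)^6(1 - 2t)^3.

-6

Coefficient of t^3 = Σ_{j} C(6,j)·1^j·C(3,3-j)·(-2)^(3-j) for j from 0 to 3.
= (-8) + 72 + (-90) + 20 = -6.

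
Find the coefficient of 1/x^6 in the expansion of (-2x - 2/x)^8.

2048

General term: C(8,j)·(-2x)^j·(-2/x)^(8-j), with x-exponent 1j − 1(8−j) = 2j − 8.
Set 2j − 8 = -6: j = 1.
C(8,1) = 8; (-2)^1 = -2; (-2)^7 = -128.
Coefficient = 8 · (-2) · (-128) = 2048.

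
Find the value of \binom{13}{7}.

1716

C(13,7) = C(13,6) by symmetry.
C(13,6) = (13·12·11·10·9·8) / 6! = 1235520 / 720 = 1716.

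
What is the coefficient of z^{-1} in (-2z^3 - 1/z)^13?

-2288

General term: C(13,j)·(-2z^3)^j·(-1/z)^(13-j), with z-exponent 3j − 1(13−j) = 4j − 13.
Set 4j − 13 = -1: j = 3.
C(13,3) = 286; (-2)^3 = -8; (-1)^10 = 1.
Coefficient = 286 · (-8) · 1 = -2288.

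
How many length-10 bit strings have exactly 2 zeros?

45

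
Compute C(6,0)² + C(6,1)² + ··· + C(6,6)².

924

Σ C(6,r)² is the coefficient of x^6 in (1+x)^6(1+x)^6 = (1+x)^12, i.e. C(12,6) = 924.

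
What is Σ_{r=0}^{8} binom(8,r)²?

Σ C(8,r)² is the coefficient of x^8 in (1+x)^8(1+x)^8 = (1+x)^16, i.e. C(16,8) = 12870.

12870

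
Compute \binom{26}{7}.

C(26,7) = (26·25·24·23·22·21·20) / 7! = 3315312000 / 5040 = 657800.

657800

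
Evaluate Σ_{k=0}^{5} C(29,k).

146596

1 + 29 + 406 + 3654 + 23751 + 118755 = 146596.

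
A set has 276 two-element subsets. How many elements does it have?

24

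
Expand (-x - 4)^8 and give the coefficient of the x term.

131072

The general term is C(8,j)·(-x)^j·(-4)^(8-j); the x^1 term has j = 1.
C(8,1) = 8.
Coefficient = C(8,1) · (-1)^1 · (-4)^7 = 8 · (-1) · (-16384) = 131072.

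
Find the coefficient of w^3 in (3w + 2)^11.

1140480

The general term is C(11,j)·(3w)^j·(2)^(11-j); the w^3 term has j = 3.
C(11,3) = 165.
Coefficient = C(11,3) · 3^3 · 2^8 = 165 · 27 · 256 = 1140480.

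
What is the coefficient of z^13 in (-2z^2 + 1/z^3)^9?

General term: C(9,j)·(-2z^2)^j·(1/z^3)^(9-j), with z-exponent 2j − 3(9−j) = 5j − 27.
Set 5j − 27 = 13: j = 8.
C(9,8) = 9; (-2)^8 = 256; 1^1 = 1.
Coefficient = 9 · 256 · 1 = 2304.

2304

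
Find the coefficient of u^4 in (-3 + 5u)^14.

36942530625

The general term is C(14,j)·(-3)^j·(5u)^(14-j); the u^4 term has j = 10.
C(14,10) = 1001.
Coefficient = C(14,10) · (-3)^10 · 5^4 = 1001 · 59049 · 625 = 36942530625.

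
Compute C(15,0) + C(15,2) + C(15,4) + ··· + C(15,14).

Even-i terms of row 15 sum to 2^14 = 16384.

16384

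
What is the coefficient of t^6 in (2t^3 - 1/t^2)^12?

59136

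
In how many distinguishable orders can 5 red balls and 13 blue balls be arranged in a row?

Choose positions for the red balls: C(18,5) = 8568.

8568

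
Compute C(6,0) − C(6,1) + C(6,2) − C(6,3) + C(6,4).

The partial alternating sum Σ_{k=0}^{4} (−1)^k C(6,k) = (−1)^4 C(5,4) = 5.

5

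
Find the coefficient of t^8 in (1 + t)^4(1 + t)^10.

3003

(1 + t)^4(1 + t)^10 = (1 + t)^14, so the coefficient of t^8 is C(14,8)·1^8 = 3003·1 = 3003.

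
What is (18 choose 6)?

C(18,6) = (18·17·16·15·14·13) / 6! = 13366080 / 720 = 18564.

18564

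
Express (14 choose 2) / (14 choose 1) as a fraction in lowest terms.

C(n,k+1)/C(n,k) = (n−k)/(k+1) = (14−1)/(1+1) = 13/2.

13/2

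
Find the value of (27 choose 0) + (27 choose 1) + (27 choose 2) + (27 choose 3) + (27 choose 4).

1 + 27 + 351 + 2925 + 17550 = 20854.

20854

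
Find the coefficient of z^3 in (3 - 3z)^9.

-1653372

The general term is C(9,j)·(3)^j·(-3z)^(9-j); the z^3 term has j = 6.
C(9,6) = 84.
Coefficient = C(9,6) · 3^6 · (-3)^3 = 84 · 729 · (-27) = -1653372.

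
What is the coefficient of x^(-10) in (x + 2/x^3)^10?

General term: C(10,j)·(x)^j·(2/x^3)^(10-j), with x-exponent 1j − 3(10−j) = 4j − 30.
Set 4j − 30 = -10: j = 5.
C(10,5) = 252; 1^5 = 1; 2^5 = 32.
Coefficient = 252 · 1 · 32 = 8064.

8064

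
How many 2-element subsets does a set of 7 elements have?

C(7,2) = (7·6) / 2! = 42 / 2 = 21.

21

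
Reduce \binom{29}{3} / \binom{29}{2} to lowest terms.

C(n,k+1)/C(n,k) = (n−k)/(k+1) = (29−2)/(2+1) = 27/3 = 9.

9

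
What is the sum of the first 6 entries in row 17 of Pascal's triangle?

1 + 17 + 136 + 680 + 2380 + 6188 = 9402.

9402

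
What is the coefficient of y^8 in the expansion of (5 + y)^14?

46921875

The general term is C(14,j)·(5)^j·(y)^(14-j); the y^8 term has j = 6.
C(14,6) = 3003.
Coefficient = C(14,6) · 5^6 = 3003 · 15625 = 46921875.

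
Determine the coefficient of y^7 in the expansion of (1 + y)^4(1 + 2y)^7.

Coefficient of y^7 = Σ_{j} C(4,j)·1^j·C(7,7-j)·2^(7-j) for j from 0 to 4.
= 128 + 1792 + 4032 + 2240 + 280 = 8472.

8472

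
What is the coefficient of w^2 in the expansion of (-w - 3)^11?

The general term is C(11,j)·(-w)^j·(-3)^(11-j); the w^2 term has j = 2.
C(11,2) = 55.
Coefficient = C(11,2) · (-3)^9 = 55 · (-19683) = -1082565.

-1082565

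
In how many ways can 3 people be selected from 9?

This is C(9,3) = 84.

84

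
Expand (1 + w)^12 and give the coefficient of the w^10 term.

66

The general term is C(12,j)·(1)^j·(w)^(12-j); the w^10 term has j = 2.
C(12,2) = 66.
Coefficient = C(12,2) = 66.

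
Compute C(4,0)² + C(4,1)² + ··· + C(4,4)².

70

By Vandermonde's identity, Σ C(4,j)² = C(8,4) = 70.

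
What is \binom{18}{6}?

C(18,6) = (18·17·16·15·14·13) / 6! = 13366080 / 720 = 18564.

18564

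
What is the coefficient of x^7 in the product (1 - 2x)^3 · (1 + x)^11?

Coefficient of x^7 = Σ_{j} C(3,j)·(-2)^j·C(11,7-j)·1^(7-j) for j from 0 to 3.
= 330 + (-2772) + 5544 + (-2640) = 462.

462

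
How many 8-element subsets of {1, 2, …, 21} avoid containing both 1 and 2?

176358

All 8-subsets: C(21,8) = 203490. Those containing both fixed elements: C(19,6) = 27132.
203490 − 27132 = 176358.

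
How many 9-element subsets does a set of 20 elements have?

167960

C(20,9) = (20·19·18·17·16·15·14·13·12) / 9! = 60949324800 / 362880 = 167960.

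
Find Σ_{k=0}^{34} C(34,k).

The entries of row 34 sum to 2^34 = 17179869184.

17179869184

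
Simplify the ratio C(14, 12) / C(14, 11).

C(n,k+1)/C(n,k) = (n−k)/(k+1) = (14−11)/(11+1) = 3/12 = 1/4.

1/4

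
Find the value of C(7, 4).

35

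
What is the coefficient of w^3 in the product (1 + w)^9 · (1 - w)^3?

2

Coefficient of w^3 = Σ_{j} C(9,j)·1^j·C(3,3-j)·(-1)^(3-j) for j from 0 to 3.
= (-1) + 27 + (-108) + 84 = 2.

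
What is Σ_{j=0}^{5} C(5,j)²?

By Vandermonde's identity, Σ C(5,j)² = C(10,5) = 252.

252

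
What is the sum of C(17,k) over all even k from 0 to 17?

Half of (1+1)^17 + (1−1)^17 gives the even-index sum: 2^16 = 65536.

65536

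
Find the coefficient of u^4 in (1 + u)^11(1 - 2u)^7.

Coefficient of u^4 = Σ_{j} C(11,j)·1^j·C(7,4-j)·(-2)^(4-j) for j from 0 to 4.
= 560 + (-3080) + 4620 + (-2310) + 330 = 120.

120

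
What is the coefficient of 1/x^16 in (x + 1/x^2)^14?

General term: C(14,j)·(x)^j·(1/x^2)^(14-j), with x-exponent 1j − 2(14−j) = 3j − 28.
Set 3j − 28 = -16: j = 4.
C(14,4) = 1001; 1^4 = 1; 1^10 = 1.
Coefficient = 1001 · 1 · 1 = 1001.

1001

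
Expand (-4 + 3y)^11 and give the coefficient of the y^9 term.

17321040

The general term is C(11,j)·(-4)^j·(3y)^(11-j); the y^9 term has j = 2.
C(11,2) = 55.
Coefficient = C(11,2) · (-4)^2 · 3^9 = 55 · 16 · 19683 = 17321040.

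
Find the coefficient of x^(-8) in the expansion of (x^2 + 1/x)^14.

General term: C(14,j)·(x^2)^j·(1/x)^(14-j), with x-exponent 2j − 1(14−j) = 3j − 14.
Set 3j − 14 = -8: j = 2.
C(14,2) = 91; 1^2 = 1; 1^12 = 1.
Coefficient = 91 · 1 · 1 = 91.

91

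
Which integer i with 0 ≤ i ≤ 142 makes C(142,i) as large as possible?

71

C(142,i) is maximized at i = 142/2 = 71.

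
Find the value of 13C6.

C(13,6) = (13·12·11·10·9·8) / 6! = 1235520 / 720 = 1716.

1716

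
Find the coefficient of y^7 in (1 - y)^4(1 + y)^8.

8

Coefficient of y^7 = Σ_{j} C(4,j)·(-1)^j·C(8,7-j)·1^(7-j) for j from 0 to 4.
= 8 + (-112) + 336 + (-280) + 56 = 8.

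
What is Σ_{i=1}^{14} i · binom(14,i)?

Since i·C(14,i) = 14·C(13,i−1), the sum is 14·2^13 = 14·8192 = 114688.

114688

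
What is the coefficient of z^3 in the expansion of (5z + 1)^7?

4375

The general term is C(7,j)·(5z)^j·(1)^(7-j); the z^3 term has j = 3.
C(7,3) = 35.
Coefficient = C(7,3) · 5^3 = 35 · 125 = 4375.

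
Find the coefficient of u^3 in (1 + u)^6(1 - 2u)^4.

Coefficient of u^3 = Σ_{j} C(6,j)·1^j·C(4,3-j)·(-2)^(3-j) for j from 0 to 3.
= (-32) + 144 + (-120) + 20 = 12.

12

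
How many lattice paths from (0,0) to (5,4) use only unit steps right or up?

Each path is a sequence of 9 steps with 5 rights: C(9,5) = 126.

126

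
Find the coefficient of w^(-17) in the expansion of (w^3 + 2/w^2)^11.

11264

General term: C(11,j)·(w^3)^j·(2/w^2)^(11-j), with w-exponent 3j − 2(11−j) = 5j − 22.
Set 5j − 22 = -17: j = 1.
C(11,1) = 11; 1^1 = 1; 2^10 = 1024.
Coefficient = 11 · 1 · 1024 = 11264.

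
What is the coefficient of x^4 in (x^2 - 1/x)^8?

70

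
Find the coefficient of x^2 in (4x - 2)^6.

3840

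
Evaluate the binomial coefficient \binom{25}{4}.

C(25,4) = (25·24·23·22) / 4! = 303600 / 24 = 12650.

12650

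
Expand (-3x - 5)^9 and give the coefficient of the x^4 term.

-31893750

The general term is C(9,j)·(-3x)^j·(-5)^(9-j); the x^4 term has j = 4.
C(9,4) = 126.
Coefficient = C(9,4) · (-3)^4 · (-5)^5 = 126 · 81 · (-3125) = -31893750.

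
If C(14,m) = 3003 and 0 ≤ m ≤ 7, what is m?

C(14,m) increases on 0 ≤ m ≤ 7. C(14,5) = 2002 and C(14,6) = 3003, so m = 6.

6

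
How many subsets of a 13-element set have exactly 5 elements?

Choose the 5 positions: C(13,5) = 1287.

1287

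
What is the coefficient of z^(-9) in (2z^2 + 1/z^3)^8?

448

General term: C(8,j)·(2z^2)^j·(1/z^3)^(8-j), with z-exponent 2j − 3(8−j) = 5j − 24.
Set 5j − 24 = -9: j = 3.
C(8,3) = 56; 2^3 = 8; 1^5 = 1.
Coefficient = 56 · 8 · 1 = 448.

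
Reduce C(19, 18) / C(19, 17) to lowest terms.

1/9

C(n,k+1)/C(n,k) = (n−k)/(k+1) = (19−17)/(17+1) = 2/18 = 1/9.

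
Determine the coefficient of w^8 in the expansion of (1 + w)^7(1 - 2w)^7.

-714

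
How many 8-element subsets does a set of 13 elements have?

C(13,8) = C(13,5) by symmetry.
C(13,5) = (13·12·11·10·9) / 5! = 154440 / 120 = 1287.

1287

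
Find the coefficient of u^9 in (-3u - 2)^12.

The general term is C(12,j)·(-3u)^j·(-2)^(12-j); the u^9 term has j = 9.
C(12,9) = 220.
Coefficient = C(12,9) · (-3)^9 · (-2)^3 = 220 · (-19683) · (-8) = 34642080.

34642080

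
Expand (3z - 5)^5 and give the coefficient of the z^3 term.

6750

The general term is C(5,j)·(3z)^j·(-5)^(5-j); the z^3 term has j = 3.
C(5,3) = 10.
Coefficient = C(5,3) · 3^3 · (-5)^2 = 10 · 27 · 25 = 6750.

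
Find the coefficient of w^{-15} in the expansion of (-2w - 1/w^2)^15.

General term: C(15,j)·(-2w)^j·(-1/w^2)^(15-j), with w-exponent 1j − 2(15−j) = 3j − 30.
Set 3j − 30 = -15: j = 5.
C(15,5) = 3003; (-2)^5 = -32; (-1)^10 = 1.
Coefficient = 3003 · (-32) · 1 = -96096.

-96096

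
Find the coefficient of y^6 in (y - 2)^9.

The general term is C(9,j)·(y)^j·(-2)^(9-j); the y^6 term has j = 6.
C(9,6) = 84.
Coefficient = C(9,6) · (-2)^3 = 84 · (-8) = -672.

-672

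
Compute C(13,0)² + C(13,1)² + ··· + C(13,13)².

By Vandermonde's identity, Σ C(13,i)² = C(26,13) = 10400600.

10400600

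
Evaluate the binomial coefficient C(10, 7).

120

C(10,7) = C(10,3) by symmetry.
C(10,3) = (10·9·8) / 3! = 720 / 6 = 120.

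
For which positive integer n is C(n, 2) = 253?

23

n(n−1)/2 = 253 ⇒ n(n−1) = 506. Since 23·22 = 506, n = 23.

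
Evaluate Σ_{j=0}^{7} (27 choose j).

1285624

1 + 27 + 351 + 2925 + 17550 + 80730 + 296010 + 888030 = 1285624.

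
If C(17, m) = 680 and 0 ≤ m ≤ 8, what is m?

C(17,m) increases on 0 ≤ m ≤ 8. C(17,2) = 136 and C(17,3) = 680, so m = 3.

3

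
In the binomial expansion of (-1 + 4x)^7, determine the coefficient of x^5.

21504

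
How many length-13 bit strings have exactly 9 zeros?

Choose the 9 positions: C(13,9) = 715.

715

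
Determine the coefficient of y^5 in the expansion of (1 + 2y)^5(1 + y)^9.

8378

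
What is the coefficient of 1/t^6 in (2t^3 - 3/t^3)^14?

1260971712

General term: C(14,j)·(2t^3)^j·(-3/t^3)^(14-j), with t-exponent 3j − 3(14−j) = 6j − 42.
Set 6j − 42 = -6: j = 6.
C(14,6) = 3003; 2^6 = 64; (-3)^8 = 6561.
Coefficient = 3003 · 64 · 6561 = 1260971712.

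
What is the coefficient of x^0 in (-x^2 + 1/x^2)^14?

General term: C(14,j)·(-x^2)^j·(1/x^2)^(14-j), with x-exponent 2j − 2(14−j) = 4j − 28.
Set 4j − 28 = 0: j = 7.
C(14,7) = 3432; (-1)^7 = -1; 1^7 = 1.
Coefficient = 3432 · (-1) · 1 = -3432.

-3432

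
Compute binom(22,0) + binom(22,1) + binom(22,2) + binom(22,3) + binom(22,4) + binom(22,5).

35443

1 + 22 + 231 + 1540 + 7315 + 26334 = 35443.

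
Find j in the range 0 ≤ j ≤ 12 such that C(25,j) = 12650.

C(25,j) increases on 0 ≤ j ≤ 12. C(25,3) = 2300 and C(25,4) = 12650, so j = 4.

4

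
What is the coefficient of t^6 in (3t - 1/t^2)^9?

-59049

General term: C(9,j)·(3t)^j·(-1/t^2)^(9-j), with t-exponent 1j − 2(9−j) = 3j − 18.
Set 3j − 18 = 6: j = 8.
C(9,8) = 9; 3^8 = 6561; (-1)^1 = -1.
Coefficient = 9 · 6561 · (-1) = -59049.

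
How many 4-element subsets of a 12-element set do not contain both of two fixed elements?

All 4-subsets: C(12,4) = 495. Those containing both fixed elements: C(10,2) = 45.
495 − 45 = 450.

450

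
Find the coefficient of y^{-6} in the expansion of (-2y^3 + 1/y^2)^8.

112

General term: C(8,j)·(-2y^3)^j·(1/y^2)^(8-j), with y-exponent 3j − 2(8−j) = 5j − 16.
Set 5j − 16 = -6: j = 2.
C(8,2) = 28; (-2)^2 = 4; 1^6 = 1.
Coefficient = 28 · 4 · 1 = 112.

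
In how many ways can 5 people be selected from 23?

This is C(23,5) = 33649.

33649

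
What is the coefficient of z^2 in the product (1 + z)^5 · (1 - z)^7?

Coefficient of z^2 = Σ_{j} C(5,j)·1^j·C(7,2-j)·(-1)^(2-j) for j from 0 to 2.
= 21 + (-35) + 10 = -4.

-4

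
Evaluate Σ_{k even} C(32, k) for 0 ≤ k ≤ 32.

2147483648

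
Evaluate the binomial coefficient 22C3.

1540

C(22,3) = (22·21·20) / 3! = 9240 / 6 = 1540.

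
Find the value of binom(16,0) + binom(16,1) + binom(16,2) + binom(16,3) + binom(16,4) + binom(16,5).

1 + 16 + 120 + 560 + 1820 + 4368 = 6885.

6885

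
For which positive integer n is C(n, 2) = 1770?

60

n(n−1)/2 = 1770 ⇒ n(n−1) = 3540. Since 60·59 = 3540, n = 60.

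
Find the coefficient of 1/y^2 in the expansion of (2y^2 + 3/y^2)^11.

General term: C(11,j)·(2y^2)^j·(3/y^2)^(11-j), with y-exponent 2j − 2(11−j) = 4j − 22.
Set 4j − 22 = -2: j = 5.
C(11,5) = 462; 2^5 = 32; 3^6 = 729.
Coefficient = 462 · 32 · 729 = 10777536.

10777536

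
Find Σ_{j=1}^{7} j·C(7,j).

Since j·C(7,j) = 7·C(6,j−1), the sum is 7·2^6 = 7·64 = 448.

448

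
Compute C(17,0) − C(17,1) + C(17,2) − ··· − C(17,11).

-4368

The partial alternating sum Σ_{k=0}^{11} (−1)^k C(17,k) = (−1)^11 C(16,11) = -4368.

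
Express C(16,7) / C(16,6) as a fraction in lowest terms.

C(n,k+1)/C(n,k) = (n−k)/(k+1) = (16−6)/(6+1) = 10/7.

10/7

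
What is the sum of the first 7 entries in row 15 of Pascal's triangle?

1 + 15 + 105 + 455 + 1365 + 3003 + 5005 = 9949.

9949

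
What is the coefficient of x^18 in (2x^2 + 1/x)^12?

67584

General term: C(12,j)·(2x^2)^j·(1/x)^(12-j), with x-exponent 2j − 1(12−j) = 3j − 12.
Set 3j − 12 = 18: j = 10.
C(12,10) = 66; 2^10 = 1024; 1^2 = 1.
Coefficient = 66 · 1024 · 1 = 67584.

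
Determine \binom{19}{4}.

3876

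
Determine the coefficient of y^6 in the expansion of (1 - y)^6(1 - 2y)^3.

Coefficient of y^6 = Σ_{j} C(6,j)·(-1)^j·C(3,6-j)·(-2)^(6-j) for j from 3 to 6.
= 160 + 180 + 36 + 1 = 377.

377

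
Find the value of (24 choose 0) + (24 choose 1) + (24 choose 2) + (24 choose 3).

2325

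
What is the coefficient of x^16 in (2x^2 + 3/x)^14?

General term: C(14,j)·(2x^2)^j·(3/x)^(14-j), with x-exponent 2j − 1(14−j) = 3j − 14.
Set 3j − 14 = 16: j = 10.
C(14,10) = 1001; 2^10 = 1024; 3^4 = 81.
Coefficient = 1001 · 1024 · 81 = 83026944.

83026944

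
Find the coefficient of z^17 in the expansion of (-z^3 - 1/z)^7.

General term: C(7,j)·(-z^3)^j·(-1/z)^(7-j), with z-exponent 3j − 1(7−j) = 4j − 7.
Set 4j − 7 = 17: j = 6.
C(7,6) = 7; (-1)^6 = 1; (-1)^1 = -1.
Coefficient = 7 · 1 · (-1) = -7.

-7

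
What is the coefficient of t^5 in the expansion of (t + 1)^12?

792

The general term is C(12,j)·(t)^j·(1)^(12-j); the t^5 term has j = 5.
C(12,5) = 792.
Coefficient = C(12,5) = 792.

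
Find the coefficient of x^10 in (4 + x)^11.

The general term is C(11,j)·(4)^j·(x)^(11-j); the x^10 term has j = 1.
C(11,1) = 11.
Coefficient = C(11,1) · 4^1 = 11 · 4 = 44.

44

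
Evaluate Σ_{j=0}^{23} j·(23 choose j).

Since j·C(23,j) = 23·C(22,j−1), the sum is 23·2^22 = 23·4194304 = 96468992.

96468992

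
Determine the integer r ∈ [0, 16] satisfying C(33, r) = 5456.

3

C(33,r) increases on 0 ≤ r ≤ 16. C(33,2) = 528 and C(33,3) = 5456, so r = 3.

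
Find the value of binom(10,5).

252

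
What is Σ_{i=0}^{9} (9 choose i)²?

Σ C(9,i)² is the coefficient of x^9 in (1+x)^9(1+x)^9 = (1+x)^18, i.e. C(18,9) = 48620.

48620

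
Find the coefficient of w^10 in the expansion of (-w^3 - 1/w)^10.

General term: C(10,j)·(-w^3)^j·(-1/w)^(10-j), with w-exponent 3j − 1(10−j) = 4j − 10.
Set 4j − 10 = 10: j = 5.
C(10,5) = 252; (-1)^5 = -1; (-1)^5 = -1.
Coefficient = 252 · (-1) · (-1) = 252.

252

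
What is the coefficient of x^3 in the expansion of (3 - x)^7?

The general term is C(7,j)·(3)^j·(-x)^(7-j); the x^3 term has j = 4.
C(7,4) = 35.
Coefficient = C(7,4) · 3^4 · (-1)^3 = 35 · 81 · (-1) = -2835.

-2835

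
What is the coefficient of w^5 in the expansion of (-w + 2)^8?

-448

The general term is C(8,j)·(-w)^j·(2)^(8-j); the w^5 term has j = 5.
C(8,5) = 56.
Coefficient = C(8,5) · (-1)^5 · 2^3 = 56 · (-1) · 8 = -448.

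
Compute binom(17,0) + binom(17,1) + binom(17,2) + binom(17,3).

834

1 + 17 + 136 + 680 = 834.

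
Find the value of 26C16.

5311735

C(26,16) = C(26,10) by symmetry.
C(26,10) = (26·25·24·23·22·21·20·19·18·17) / 10! = 19275223968000 / 3628800 = 5311735.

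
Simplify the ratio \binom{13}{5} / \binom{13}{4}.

9/5

C(n,k+1)/C(n,k) = (n−k)/(k+1) = (13−4)/(4+1) = 9/5.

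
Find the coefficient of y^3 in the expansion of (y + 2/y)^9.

672

General term: C(9,j)·(y)^j·(2/y)^(9-j), with y-exponent 1j − 1(9−j) = 2j − 9.
Set 2j − 9 = 3: j = 6.
C(9,6) = 84; 1^6 = 1; 2^3 = 8.
Coefficient = 84 · 1 · 8 = 672.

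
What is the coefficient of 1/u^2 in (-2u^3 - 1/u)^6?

General term: C(6,j)·(-2u^3)^j·(-1/u)^(6-j), with u-exponent 3j − 1(6−j) = 4j − 6.
Set 4j − 6 = -2: j = 1.
C(6,1) = 6; (-2)^1 = -2; (-1)^5 = -1.
Coefficient = 6 · (-2) · (-1) = 12.

12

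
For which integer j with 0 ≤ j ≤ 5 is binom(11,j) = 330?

C(11,j) increases on 0 ≤ j ≤ 5. C(11,3) = 165 and C(11,4) = 330, so j = 4.

4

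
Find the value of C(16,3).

C(16,3) = (16·15·14) / 3! = 3360 / 6 = 560.

560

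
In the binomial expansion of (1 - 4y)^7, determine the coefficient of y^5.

The general term is C(7,j)·(1)^j·(-4y)^(7-j); the y^5 term has j = 2.
C(7,2) = 21.
Coefficient = C(7,2) · (-4)^5 = 21 · (-1024) = -21504.

-21504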